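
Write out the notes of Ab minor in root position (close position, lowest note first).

Spelling Ab minor: Ab–Cb–Eb. In root position the root is bass, giving Ab, Cb, Eb from the bottom.

Ab, Cb, Eb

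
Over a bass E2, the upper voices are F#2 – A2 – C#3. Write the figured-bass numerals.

4/2

The notes E, F#, A, C# stack in thirds as F#–A–C#–E — an F# minor seventh chord. The bass E is the seventh, so this is third inversion: figured 4/2.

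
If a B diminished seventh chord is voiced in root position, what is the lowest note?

B

The root of B diminished seventh (B–D–F–Ab) is B; that is the bass in root position.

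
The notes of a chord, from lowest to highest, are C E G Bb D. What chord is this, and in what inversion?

The pitch classes C, E, G, Bb, D arrange in thirds as C–E–G–Bb–D: a C dominant ninth chord.
With the root (C) in the bass, the chord is in root position.

C dominant ninth, root position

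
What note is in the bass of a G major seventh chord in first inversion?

The third of G major seventh (G–B–D–F#) is B; that is the bass in first inversion.

B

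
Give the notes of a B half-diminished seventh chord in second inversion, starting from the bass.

F, A, B, D

B half-diminished seventh is B–D–F–A. Second inversion puts the fifth (F) in the bass, with the remaining tones above: F, A, B, D.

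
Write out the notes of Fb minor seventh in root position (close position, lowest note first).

Fb, Abb, Cb, Ebb

The chord tones are Fb–Abb–Cb–Ebb. With the root (Fb) lowest for root position: Fb, Abb, Cb, Ebb.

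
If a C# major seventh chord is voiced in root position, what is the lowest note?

In root position the root is lowest. For C# major seventh (C#–E#–G#–B#) that is C#.

C#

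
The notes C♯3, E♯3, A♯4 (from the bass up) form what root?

The distinct letter names are C#, E#, A#. Arranged as a stack of thirds they read A#–C#–E#, so A# is the root (an A# minor triad).

A#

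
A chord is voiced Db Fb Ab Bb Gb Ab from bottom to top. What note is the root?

Gb

The distinct letter names are Db, Fb, Ab, Bb, Gb. Arranged as a stack of thirds they read Gb–Bb–Db–Fb–Ab, so Gb is the root (a Gb dominant ninth chord).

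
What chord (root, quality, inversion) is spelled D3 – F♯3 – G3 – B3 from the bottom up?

The distinct note names are D, F#, G, B. Stacked in thirds they read G–B–D–F#, which is a major seventh chord on G.
D is the fifth of G major seventh; fifth in the bass means second inversion (figured bass 4/3).

G major seventh, second inversion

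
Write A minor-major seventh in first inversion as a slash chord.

First inversion of A minor-major seventh has the third (C) in the bass. As a slash chord: Am(maj7)/C.

Am(maj7)/C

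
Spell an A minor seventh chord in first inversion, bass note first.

C, E, G, A

Spelling A minor seventh: A–C–E–G. In first inversion the third is bass, giving C, E, G, A from the bottom.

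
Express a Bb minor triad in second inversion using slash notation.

Bbm/F

Second inversion of Bb minor has the fifth (F) in the bass. As a slash chord: Bbm/F.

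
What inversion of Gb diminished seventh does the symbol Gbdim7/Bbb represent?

Gbdim7/Bbb means Gb diminished seventh with Bbb in the bass. Bbb is the third of Gb diminished seventh (Gb–Bbb–Dbb–Fbb), so this is first inversion.

first inversion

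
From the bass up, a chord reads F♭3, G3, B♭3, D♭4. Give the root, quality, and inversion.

The pitch classes Fb, G, Bb, Db arrange in thirds as G–Bb–Db–Fb: a G diminished seventh chord.
Fb is the seventh of G diminished seventh; seventh in the bass means third inversion (figured bass 4/2).

G diminished seventh, third inversion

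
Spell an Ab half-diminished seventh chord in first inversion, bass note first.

Cb, Ebb, Gb, Ab

Spelling Ab half-diminished seventh: Ab–Cb–Ebb–Gb. In first inversion the third is bass, giving Cb, Ebb, Gb, Ab from the bottom.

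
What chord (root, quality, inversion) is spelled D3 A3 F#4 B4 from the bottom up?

The pitch classes D, A, F#, B arrange in thirds as B–D–F#–A: a B minor seventh chord.
The lowest note is D, the third of the chord, so this is first inversion (figured bass 6/5).

B minor seventh, first inversion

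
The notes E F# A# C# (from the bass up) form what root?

F#

The distinct letter names are E, F#, A#, C#. Arranged as a stack of thirds they read F#–A#–C#–E, so F# is the root (an F# dominant seventh chord).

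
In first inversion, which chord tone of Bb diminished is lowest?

Db

In first inversion the third is lowest. For Bb diminished (Bb–Db–Fb) that is Db.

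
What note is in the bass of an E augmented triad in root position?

E

E augmented is E–G#–B#. Root position places the root in the bass: E.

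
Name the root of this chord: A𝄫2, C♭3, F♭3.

The distinct letter names are Abb, Cb, Fb. Arranged as a stack of thirds they read Fb–Abb–Cb, so Fb is the root (an Fb minor triad).

Fb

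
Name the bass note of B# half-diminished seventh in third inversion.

In third inversion the seventh is lowest. For B# half-diminished seventh (B#–D#–F#–A#) that is A#.

A#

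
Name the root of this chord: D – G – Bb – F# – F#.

Reordering D, G, Bb, F# into stacked thirds gives G–Bb–D–F#; the bottom of that stack, G, is the root.

G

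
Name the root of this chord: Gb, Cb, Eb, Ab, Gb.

Reordering Gb, Cb, Eb, Ab into stacked thirds gives Ab–Cb–Eb–Gb; the bottom of that stack, Ab, is the root.

Ab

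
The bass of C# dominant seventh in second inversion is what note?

G#

The fifth of C# dominant seventh (C#–E#–G#–B) is G#; that is the bass in second inversion.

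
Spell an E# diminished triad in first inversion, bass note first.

G#, B, E#

E# diminished is E#–G#–B. First inversion puts the third (G#) in the bass, with the remaining tones above: G#, B, E#.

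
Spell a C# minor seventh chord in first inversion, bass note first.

E, G#, B, C#

The chord tones are C#–E–G#–B. With the third (E) lowest for first inversion: E, G#, B, C#.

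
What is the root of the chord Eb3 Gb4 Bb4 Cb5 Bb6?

Reordering Eb, Gb, Bb, Cb into stacked thirds gives Cb–Eb–Gb–Bb; the bottom of that stack, Cb, is the root.

Cb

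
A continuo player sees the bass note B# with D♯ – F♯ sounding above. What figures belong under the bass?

The notes B#, D#, F# stack in thirds as B#–D#–F# — a B# diminished triad. The bass B# is the root, so this is root position: figured 5/3.

5/3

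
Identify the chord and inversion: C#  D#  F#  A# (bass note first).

The pitch classes C#, D#, F#, A# arrange in thirds as D#–F#–A#–C#: a D# minor seventh chord.
C# is the seventh of D# minor seventh; seventh in the bass means third inversion (figured bass 4/2).

D# minor seventh, third inversion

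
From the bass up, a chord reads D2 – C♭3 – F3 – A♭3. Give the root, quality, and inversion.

D diminished seventh, root position

The distinct note names are D, Cb, F, Ab. Stacked in thirds they read D–F–Ab–Cb, which is a diminished seventh chord on D.
The lowest note is D, the root of the chord, so this is root position (figured bass 7).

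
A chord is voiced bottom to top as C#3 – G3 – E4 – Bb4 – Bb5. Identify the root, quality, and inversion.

C# diminished seventh, root position

Reducing to letter names: C#, G, E, Bb. These stack in thirds as C#–E–G–Bb — a C# diminished seventh chord.
With the root (C#) in the bass, the chord is in root position (figured bass 7).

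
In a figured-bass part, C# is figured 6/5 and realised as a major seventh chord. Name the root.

A

The figures 6/5 mean the third of the chord is in the bass. If C# is the third of a major seventh chord, the root is A (chord tones A–C#–E–G#).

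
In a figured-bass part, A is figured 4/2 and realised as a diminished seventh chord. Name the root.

B#

The figures 4/2 mean the seventh of the chord is in the bass. If A is the seventh of a diminished seventh chord, the root is B# (chord tones B#–D#–F#–A).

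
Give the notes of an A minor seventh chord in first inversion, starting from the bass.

C, E, G, A

A minor seventh is A–C–E–G. First inversion puts the third (C) in the bass, with the remaining tones above: C, E, G, A.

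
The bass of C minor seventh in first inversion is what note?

Eb

The third of C minor seventh (C–Eb–G–Bb) is Eb; that is the bass in first inversion.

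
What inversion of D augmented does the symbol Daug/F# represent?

Daug/F# means D augmented with F# in the bass. F# is the third of D augmented (D–F#–A#), so this is first inversion.

first inversion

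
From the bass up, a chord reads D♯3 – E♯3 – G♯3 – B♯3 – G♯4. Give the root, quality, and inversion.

E# minor seventh, third inversion

The distinct note names are D#, E#, G#, B#. Stacked in thirds they read E#–G#–B#–D#, which is a minor seventh chord on E#.
With the seventh (D#) in the bass, the chord is in third inversion (figured bass 4/2).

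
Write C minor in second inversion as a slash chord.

Second inversion of C minor has the fifth (G) in the bass. As a slash chord: Cm/G.

Cm/G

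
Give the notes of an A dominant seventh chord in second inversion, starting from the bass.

E, G, A, C#

The chord tones are A–C#–E–G. With the fifth (E) lowest for second inversion: E, G, A, C#.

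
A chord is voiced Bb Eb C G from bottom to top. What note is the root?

Bb, Eb, C, G are the tones of a C minor seventh chord (C–Eb–G–Bb), making C the root.

C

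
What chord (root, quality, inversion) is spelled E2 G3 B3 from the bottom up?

Reducing to letter names: E, G, B. These stack in thirds as E–G–B — an E minor triad.
E is the root of E minor; root in the bass means root position (figured bass 5/3).

E minor, root position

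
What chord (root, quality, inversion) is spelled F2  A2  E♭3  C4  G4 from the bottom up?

F dominant ninth, root position

The distinct note names are F, A, Eb, C, G. Stacked in thirds they read F–A–C–Eb–G, which is a dominant ninth chord on F.
The lowest note is F, the root of the chord, so this is root position.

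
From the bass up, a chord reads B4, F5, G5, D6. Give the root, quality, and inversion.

The pitch classes B, F, G, D arrange in thirds as G–B–D–F: a G dominant seventh chord.
With the third (B) in the bass, the chord is in first inversion (figured bass 6/5).

G dominant seventh, first inversion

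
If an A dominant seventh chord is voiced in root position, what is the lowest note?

A

A dominant seventh is A–C#–E–G. Root position places the root in the bass: A.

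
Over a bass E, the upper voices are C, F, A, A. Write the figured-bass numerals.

The notes E, C, F, A stack in thirds as F–A–C–E — an F major seventh chord. The bass E is the seventh, so this is third inversion: figured 4/2.

4/2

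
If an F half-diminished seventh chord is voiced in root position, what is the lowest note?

F

The root of F half-diminished seventh (F–Ab–Cb–Eb) is F; that is the bass in root position.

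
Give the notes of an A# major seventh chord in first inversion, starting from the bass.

C##, E#, G##, A#

Spelling A# major seventh: A#–C##–E#–G##. In first inversion the third is bass, giving C##, E#, G##, A# from the bottom.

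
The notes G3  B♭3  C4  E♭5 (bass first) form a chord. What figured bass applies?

The notes G, Bb, C, Eb stack in thirds as C–Eb–G–Bb — a C minor seventh chord. The bass G is the fifth, so this is second inversion: figured 4/3.

4/3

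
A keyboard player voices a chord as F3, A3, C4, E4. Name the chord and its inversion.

Reducing to letter names: F, A, C, E. These stack in thirds as F–A–C–E — an F major seventh chord.
F is the root of F major seventh; root in the bass means root position (figured bass 7).

F major seventh, root position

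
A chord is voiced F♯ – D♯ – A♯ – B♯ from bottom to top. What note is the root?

B#

F#, D#, A#, B# are the tones of a B# half-diminished seventh chord (B#–D#–F#–A#), making B# the root.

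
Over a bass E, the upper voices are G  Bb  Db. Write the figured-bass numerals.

7

The notes E, G, Bb, Db stack in thirds as E–G–Bb–Db — an E diminished seventh chord. The bass E is the root, so this is root position: figured 7.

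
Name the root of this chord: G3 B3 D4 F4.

G

Reordering G, B, D, F into stacked thirds gives G–B–D–F; the bottom of that stack, G, is the root.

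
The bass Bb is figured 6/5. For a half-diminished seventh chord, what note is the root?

G

The figures 6/5 mean the third of the chord is in the bass. If Bb is the third of a half-diminished seventh chord, the root is G (chord tones G–Bb–Db–F).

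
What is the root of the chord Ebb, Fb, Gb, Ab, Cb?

Ebb, Fb, Gb, Ab, Cb are the tones of an Fb dominant ninth chord (Fb–Ab–Cb–Ebb–Gb), making Fb the root.

Fb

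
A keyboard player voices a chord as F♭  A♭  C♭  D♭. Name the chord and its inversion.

Db minor seventh, first inversion

The distinct note names are Fb, Ab, Cb, Db. Stacked in thirds they read Db–Fb–Ab–Cb, which is a minor seventh chord on Db.
With the third (Fb) in the bass, the chord is in first inversion (figured bass 6/5).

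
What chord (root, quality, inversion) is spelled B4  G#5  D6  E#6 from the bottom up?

E# diminished seventh, second inversion

Reducing to letter names: B, G#, D, E#. These stack in thirds as E#–G#–B–D — an E# diminished seventh chord.
B is the fifth of E# diminished seventh; fifth in the bass means second inversion (figured bass 4/3).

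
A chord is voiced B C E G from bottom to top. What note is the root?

B, C, E, G are the tones of a C major seventh chord (C–E–G–B), making C the root.

C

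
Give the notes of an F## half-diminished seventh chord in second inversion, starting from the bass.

The chord tones are F##–A#–C#–E#. With the fifth (C#) lowest for second inversion: C#, E#, F##, A#.

C#, E#, F##, A#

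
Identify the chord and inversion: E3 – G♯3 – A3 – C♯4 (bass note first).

A major seventh, second inversion

Reducing to letter names: E, G#, A, C#. These stack in thirds as A–C#–E–G# — an A major seventh chord.
The lowest note is E, the fifth of the chord, so this is second inversion (figured bass 4/3).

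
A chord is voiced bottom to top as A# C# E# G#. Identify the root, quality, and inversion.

The pitch classes A#, C#, E#, G# arrange in thirds as A#–C#–E#–G#: an A# minor seventh chord.
The lowest note is A#, the root of the chord, so this is root position (figured bass 7).

A# minor seventh, root position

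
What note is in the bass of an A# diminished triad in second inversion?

In second inversion the fifth is lowest. For A# diminished (A#–C#–E) that is E.

E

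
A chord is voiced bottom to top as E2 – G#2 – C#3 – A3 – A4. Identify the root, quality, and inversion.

A major seventh, second inversion

The distinct note names are E, G#, C#, A. Stacked in thirds they read A–C#–E–G#, which is a major seventh chord on A.
With the fifth (E) in the bass, the chord is in second inversion (figured bass 4/3).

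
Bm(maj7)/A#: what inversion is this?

Bm(maj7)/A# means B minor-major seventh with A# in the bass. A# is the seventh of B minor-major seventh (B–D–F#–A#), so this is third inversion.

third inversion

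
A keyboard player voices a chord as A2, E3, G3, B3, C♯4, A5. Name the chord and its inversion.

A dominant ninth, root position

Reducing to letter names: A, E, G, B, C#. These stack in thirds as A–C#–E–G–B — an A dominant ninth chord.
With the root (A) in the bass, the chord is in root position.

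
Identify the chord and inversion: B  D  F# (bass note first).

B minor, root position

Reducing to letter names: B, D, F#. These stack in thirds as B–D–F# — a B minor triad.
B is the root of B minor; root in the bass means root position (figured bass 5/3).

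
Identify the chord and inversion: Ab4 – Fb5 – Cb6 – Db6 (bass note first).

Db minor seventh, second inversion

Reducing to letter names: Ab, Fb, Cb, Db. These stack in thirds as Db–Fb–Ab–Cb — a Db minor seventh chord.
Ab is the fifth of Db minor seventh; fifth in the bass means second inversion (figured bass 4/3).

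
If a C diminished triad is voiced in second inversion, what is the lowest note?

Gb

The fifth of C diminished (C–Eb–Gb) is Gb; that is the bass in second inversion.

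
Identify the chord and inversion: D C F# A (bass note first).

The distinct note names are D, C, F#, A. Stacked in thirds they read D–F#–A–C, which is a dominant seventh chord on D.
The lowest note is D, the root of the chord, so this is root position (figured bass 7).

D dominant seventh, root position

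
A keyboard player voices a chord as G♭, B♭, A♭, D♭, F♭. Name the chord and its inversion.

Reducing to letter names: Gb, Bb, Ab, Db, Fb. These stack in thirds as Gb–Bb–Db–Fb–Ab — a Gb dominant ninth chord.
Gb is the root of Gb dominant ninth; root in the bass means root position.

Gb dominant ninth, root position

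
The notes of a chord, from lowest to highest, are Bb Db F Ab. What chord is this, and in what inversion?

Bb minor seventh, root position

The distinct note names are Bb, Db, F, Ab. Stacked in thirds they read Bb–Db–F–Ab, which is a minor seventh chord on Bb.
Bb is the root of Bb minor seventh; root in the bass means root position (figured bass 7).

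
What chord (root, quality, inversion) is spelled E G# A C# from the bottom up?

Reducing to letter names: E, G#, A, C#. These stack in thirds as A–C#–E–G# — an A major seventh chord.
The lowest note is E, the fifth of the chord, so this is second inversion (figured bass 4/3).

A major seventh, second inversion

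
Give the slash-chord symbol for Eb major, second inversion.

Second inversion of Eb major has the fifth (Bb) in the bass. As a slash chord: Ebmaj/Bb.

Ebmaj/Bb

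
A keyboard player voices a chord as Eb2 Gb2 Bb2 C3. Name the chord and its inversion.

The pitch classes Eb, Gb, Bb, C arrange in thirds as C–Eb–Gb–Bb: a C half-diminished seventh chord.
Eb is the third of C half-diminished seventh; third in the bass means first inversion (figured bass 6/5).

C half-diminished seventh, first inversion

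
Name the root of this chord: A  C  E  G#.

The distinct letter names are A, C, E, G#. Arranged as a stack of thirds they read A–C–E–G#, so A is the root (an A minor-major seventh chord).

A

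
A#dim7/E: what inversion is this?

A#dim7/E means A# diminished seventh with E in the bass. E is the fifth of A# diminished seventh (A#–C#–E–G), so this is second inversion.

second inversion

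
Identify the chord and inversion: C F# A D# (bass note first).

Reducing to letter names: C, F#, A, D#. These stack in thirds as D#–F#–A–C — a D# diminished seventh chord.
With the seventh (C) in the bass, the chord is in third inversion (figured bass 4/2).

D# diminished seventh, third inversion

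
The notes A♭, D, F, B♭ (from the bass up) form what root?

Ab, D, F, Bb are the tones of a Bb dominant seventh chord (Bb–D–F–Ab), making Bb the root.

Bb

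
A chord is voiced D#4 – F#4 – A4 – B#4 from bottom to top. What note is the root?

The distinct letter names are D#, F#, A, B#. Arranged as a stack of thirds they read B#–D#–F#–A, so B# is the root (a B# diminished seventh chord).

B#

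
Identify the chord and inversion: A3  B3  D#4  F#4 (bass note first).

Reducing to letter names: A, B, D#, F#. These stack in thirds as B–D#–F#–A — a B dominant seventh chord.
With the seventh (A) in the bass, the chord is in third inversion (figured bass 4/2).

B dominant seventh, third inversion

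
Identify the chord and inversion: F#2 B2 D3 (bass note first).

Reducing to letter names: F#, B, D. These stack in thirds as B–D–F# — a B minor triad.
With the fifth (F#) in the bass, the chord is in second inversion (figured bass 6/4).

B minor, second inversion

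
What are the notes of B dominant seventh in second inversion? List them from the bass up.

F#, A, B, D#

B dominant seventh is B–D#–F#–A. Second inversion puts the fifth (F#) in the bass, with the remaining tones above: F#, A, B, D#.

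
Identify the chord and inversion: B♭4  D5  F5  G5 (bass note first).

G minor seventh, first inversion

Reducing to letter names: Bb, D, F, G. These stack in thirds as G–Bb–D–F — a G minor seventh chord.
The lowest note is Bb, the third of the chord, so this is first inversion (figured bass 6/5).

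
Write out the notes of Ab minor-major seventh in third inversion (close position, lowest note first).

G, Ab, Cb, Eb

The chord tones are Ab–Cb–Eb–G. With the seventh (G) lowest for third inversion: G, Ab, Cb, Eb.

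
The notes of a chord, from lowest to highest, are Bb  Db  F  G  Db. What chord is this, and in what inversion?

The pitch classes Bb, Db, F, G arrange in thirds as G–Bb–Db–F: a G half-diminished seventh chord.
The lowest note is Bb, the third of the chord, so this is first inversion (figured bass 6/5).

G half-diminished seventh, first inversion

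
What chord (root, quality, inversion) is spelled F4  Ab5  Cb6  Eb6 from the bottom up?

The distinct note names are F, Ab, Cb, Eb. Stacked in thirds they read F–Ab–Cb–Eb, which is a half-diminished seventh chord on F.
F is the root of F half-diminished seventh; root in the bass means root position (figured bass 7).

F half-diminished seventh, root position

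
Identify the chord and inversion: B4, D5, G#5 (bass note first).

The distinct note names are B, D, G#. Stacked in thirds they read G#–B–D, which is a diminished triad on G#.
B is the third of G# diminished; third in the bass means first inversion (figured bass 6).

G# diminished, first inversion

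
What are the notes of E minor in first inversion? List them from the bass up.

The chord tones are E–G–B. With the third (G) lowest for first inversion: G, B, E.

G, B, E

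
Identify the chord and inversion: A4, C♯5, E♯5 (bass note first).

The pitch classes A, C#, E# arrange in thirds as A–C#–E#: an A augmented triad.
With the root (A) in the bass, the chord is in root position (figured bass 5/3).

A augmented, root position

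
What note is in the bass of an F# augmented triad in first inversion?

A#

In first inversion the third is lowest. For F# augmented (F#–A#–C##) that is A#.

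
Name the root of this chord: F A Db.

Reordering F, A, Db into stacked thirds gives Db–F–A; the bottom of that stack, Db, is the root.

Db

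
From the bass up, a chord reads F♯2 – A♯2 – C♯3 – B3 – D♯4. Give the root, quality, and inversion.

B major ninth, second inversion

Reducing to letter names: F#, A#, C#, B, D#. These stack in thirds as B–D#–F#–A#–C# — a B major ninth chord.
F# is the fifth of B major ninth; fifth in the bass means second inversion.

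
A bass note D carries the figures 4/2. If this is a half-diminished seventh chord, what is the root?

E

The figures 4/2 mean the seventh of the chord is in the bass. If D is the seventh of a half-diminished seventh chord, the root is E (chord tones E–G–Bb–D).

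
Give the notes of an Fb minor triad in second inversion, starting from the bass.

Cb, Fb, Abb

The chord tones are Fb–Abb–Cb. With the fifth (Cb) lowest for second inversion: Cb, Fb, Abb.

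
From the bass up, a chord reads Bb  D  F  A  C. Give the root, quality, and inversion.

The distinct note names are Bb, D, F, A, C. Stacked in thirds they read Bb–D–F–A–C, which is a major ninth chord on Bb.
Bb is the root of Bb major ninth; root in the bass means root position.

Bb major ninth, root position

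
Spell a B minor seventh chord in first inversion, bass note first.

D, F#, A, B

B minor seventh is B–D–F#–A. First inversion puts the third (D) in the bass, with the remaining tones above: D, F#, A, B.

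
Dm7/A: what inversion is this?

Dm7/A means D minor seventh with A in the bass. A is the fifth of D minor seventh (D–F–A–C), so this is second inversion.

second inversion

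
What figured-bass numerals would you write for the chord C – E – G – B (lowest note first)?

7

The notes C, E, G, B stack in thirds as C–E–G–B — a C major seventh chord. The bass C is the root, so this is root position: figured 7.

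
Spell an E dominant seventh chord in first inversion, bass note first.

The chord tones are E–G#–B–D. With the third (G#) lowest for first inversion: G#, B, D, E.

G#, B, D, E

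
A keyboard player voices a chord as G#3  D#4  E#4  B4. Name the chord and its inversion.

E# half-diminished seventh, first inversion

Reducing to letter names: G#, D#, E#, B. These stack in thirds as E#–G#–B–D# — an E# half-diminished seventh chord.
With the third (G#) in the bass, the chord is in first inversion (figured bass 6/5).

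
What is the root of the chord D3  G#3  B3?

G#

Reordering D, G#, B into stacked thirds gives G#–B–D; the bottom of that stack, G#, is the root.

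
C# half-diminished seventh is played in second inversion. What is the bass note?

G

C# half-diminished seventh is C#–E–G–B. Second inversion places the fifth in the bass: G.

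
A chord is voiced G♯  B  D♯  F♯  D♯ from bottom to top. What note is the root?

G#, B, D#, F# are the tones of a G# minor seventh chord (G#–B–D#–F#), making G# the root.

G#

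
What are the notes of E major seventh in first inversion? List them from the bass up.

The chord tones are E–G#–B–D#. With the third (G#) lowest for first inversion: G#, B, D#, E.

G#, B, D#, E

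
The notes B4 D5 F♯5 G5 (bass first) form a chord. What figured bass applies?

The notes B, D, F#, G stack in thirds as G–B–D–F# — a G major seventh chord. The bass B is the third, so this is first inversion: figured 6/5.

6/5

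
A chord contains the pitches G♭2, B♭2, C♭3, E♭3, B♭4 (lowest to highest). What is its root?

Cb

Reordering Gb, Bb, Cb, Eb into stacked thirds gives Cb–Eb–Gb–Bb; the bottom of that stack, Cb, is the root.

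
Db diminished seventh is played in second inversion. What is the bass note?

Db diminished seventh is Db–Fb–Abb–Cbb. Second inversion places the fifth in the bass: Abb.

Abb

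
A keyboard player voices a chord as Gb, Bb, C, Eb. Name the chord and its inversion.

C half-diminished seventh, second inversion

The pitch classes Gb, Bb, C, Eb arrange in thirds as C–Eb–Gb–Bb: a C half-diminished seventh chord.
Gb is the fifth of C half-diminished seventh; fifth in the bass means second inversion (figured bass 4/3).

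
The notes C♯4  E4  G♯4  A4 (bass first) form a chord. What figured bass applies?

6/5

The notes C#, E, G#, A stack in thirds as A–C#–E–G# — an A major seventh chord. The bass C# is the third, so this is first inversion: figured 6/5.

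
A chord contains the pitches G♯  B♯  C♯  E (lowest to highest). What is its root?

G#, B#, C#, E are the tones of a C# minor-major seventh chord (C#–E–G#–B#), making C# the root.

C#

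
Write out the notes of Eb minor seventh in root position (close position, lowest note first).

Eb, Gb, Bb, Db

The chord tones are Eb–Gb–Bb–Db. With the root (Eb) lowest for root position: Eb, Gb, Bb, Db.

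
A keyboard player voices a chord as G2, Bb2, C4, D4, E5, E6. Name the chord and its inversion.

The pitch classes G, Bb, C, D, E arrange in thirds as C–E–G–Bb–D: a C dominant ninth chord.
With the fifth (G) in the bass, the chord is in second inversion.

C dominant ninth, second inversion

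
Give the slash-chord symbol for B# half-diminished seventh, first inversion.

B#ø7/D#

First inversion of B# half-diminished seventh has the third (D#) in the bass. As a slash chord: B#ø7/D#.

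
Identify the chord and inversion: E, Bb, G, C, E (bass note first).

C dominant seventh, first inversion

The distinct note names are E, Bb, G, C. Stacked in thirds they read C–E–G–Bb, which is a dominant seventh chord on C.
The lowest note is E, the third of the chord, so this is first inversion (figured bass 6/5).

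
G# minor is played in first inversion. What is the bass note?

In first inversion the third is lowest. For G# minor (G#–B–D#) that is B.

B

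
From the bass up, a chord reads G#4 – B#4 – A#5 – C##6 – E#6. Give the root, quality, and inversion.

A# dominant ninth, third inversion

The distinct note names are G#, B#, A#, C##, E#. Stacked in thirds they read A#–C##–E#–G#–B#, which is a dominant ninth chord on A#.
G# is the seventh of A# dominant ninth; seventh in the bass means third inversion.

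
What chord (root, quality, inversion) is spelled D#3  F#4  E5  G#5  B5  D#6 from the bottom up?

The distinct note names are D#, F#, E, G#, B. Stacked in thirds they read E–G#–B–D#–F#, which is a major ninth chord on E.
The lowest note is D#, the seventh of the chord, so this is third inversion.

E major ninth, third inversion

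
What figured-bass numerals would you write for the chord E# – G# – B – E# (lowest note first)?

The notes E#, G#, B stack in thirds as E#–G#–B — an E# diminished triad. The bass E# is the root, so this is root position: figured 5/3.

5/3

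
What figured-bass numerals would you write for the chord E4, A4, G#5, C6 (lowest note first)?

4/3

The notes E, A, G#, C stack in thirds as A–C–E–G# — an A minor-major seventh chord. The bass E is the fifth, so this is second inversion: figured 4/3.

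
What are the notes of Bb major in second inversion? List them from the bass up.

F, Bb, D

Spelling Bb major: Bb–D–F. In second inversion the fifth is bass, giving F, Bb, D from the bottom.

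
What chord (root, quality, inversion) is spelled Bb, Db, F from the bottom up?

Reducing to letter names: Bb, Db, F. These stack in thirds as Bb–Db–F — a Bb minor triad.
Bb is the root of Bb minor; root in the bass means root position (figured bass 5/3).

Bb minor, root position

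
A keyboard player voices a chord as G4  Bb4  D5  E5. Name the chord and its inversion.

E half-diminished seventh, first inversion

The pitch classes G, Bb, D, E arrange in thirds as E–G–Bb–D: an E half-diminished seventh chord.
G is the third of E half-diminished seventh; third in the bass means first inversion (figured bass 6/5).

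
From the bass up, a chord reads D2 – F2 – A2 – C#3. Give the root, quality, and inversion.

D minor-major seventh, root position

Reducing to letter names: D, F, A, C#. These stack in thirds as D–F–A–C# — a D minor-major seventh chord.
With the root (D) in the bass, the chord is in root position (figured bass 7).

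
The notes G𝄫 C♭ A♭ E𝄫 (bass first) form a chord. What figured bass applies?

The notes Gbb, Cb, Ab, Ebb stack in thirds as Ab–Cb–Ebb–Gbb — an Ab diminished seventh chord. The bass Gbb is the seventh, so this is third inversion: figured 4/2.

4/2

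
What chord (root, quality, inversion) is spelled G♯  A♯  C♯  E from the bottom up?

The distinct note names are G#, A#, C#, E. Stacked in thirds they read A#–C#–E–G#, which is a half-diminished seventh chord on A#.
With the seventh (G#) in the bass, the chord is in third inversion (figured bass 4/2).

A# half-diminished seventh, third inversion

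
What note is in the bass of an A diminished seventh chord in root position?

A

A diminished seventh is A–C–Eb–Gb. Root position places the root in the bass: A.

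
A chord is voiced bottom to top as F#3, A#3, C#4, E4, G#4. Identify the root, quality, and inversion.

F# dominant ninth, root position

The distinct note names are F#, A#, C#, E, G#. Stacked in thirds they read F#–A#–C#–E–G#, which is a dominant ninth chord on F#.
With the root (F#) in the bass, the chord is in root position.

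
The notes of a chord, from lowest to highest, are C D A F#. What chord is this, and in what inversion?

D dominant seventh, third inversion

The distinct note names are C, D, A, F#. Stacked in thirds they read D–F#–A–C, which is a dominant seventh chord on D.
C is the seventh of D dominant seventh; seventh in the bass means third inversion (figured bass 4/2).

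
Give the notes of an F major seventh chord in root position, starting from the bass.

Spelling F major seventh: F–A–C–E. In root position the root is bass, giving F, A, C, E from the bottom.

F, A, C, E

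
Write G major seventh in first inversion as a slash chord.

First inversion of G major seventh has the third (B) in the bass. As a slash chord: Gmaj7/B.

Gmaj7/B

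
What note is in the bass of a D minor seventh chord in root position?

D

The root of D minor seventh (D–F–A–C) is D; that is the bass in root position.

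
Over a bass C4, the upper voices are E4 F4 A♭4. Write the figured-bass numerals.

4/3

The notes C, E, F, Ab stack in thirds as F–Ab–C–E — an F minor-major seventh chord. The bass C is the fifth, so this is second inversion: figured 4/3.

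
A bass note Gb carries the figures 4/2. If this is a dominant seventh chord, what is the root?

Ab

The figures 4/2 mean the seventh of the chord is in the bass. If Gb is the seventh of a dominant seventh chord, the root is Ab (chord tones Ab–C–Eb–Gb).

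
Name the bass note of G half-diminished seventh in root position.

G

G half-diminished seventh is G–Bb–Db–F. Root position places the root in the bass: G.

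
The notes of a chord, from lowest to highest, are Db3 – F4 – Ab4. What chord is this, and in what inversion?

Db major, root position

The distinct note names are Db, F, Ab. Stacked in thirds they read Db–F–Ab, which is a major triad on Db.
With the root (Db) in the bass, the chord is in root position (figured bass 5/3).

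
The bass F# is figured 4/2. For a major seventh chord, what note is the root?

G

The figures 4/2 mean the seventh of the chord is in the bass. If F# is the seventh of a major seventh chord, the root is G (chord tones G–B–D–F#).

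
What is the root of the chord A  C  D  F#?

Reordering A, C, D, F# into stacked thirds gives D–F#–A–C; the bottom of that stack, D, is the root.

D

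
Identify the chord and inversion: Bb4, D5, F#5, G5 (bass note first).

G minor-major seventh, first inversion

The distinct note names are Bb, D, F#, G. Stacked in thirds they read G–Bb–D–F#, which is a minor-major seventh chord on G.
With the third (Bb) in the bass, the chord is in first inversion (figured bass 6/5).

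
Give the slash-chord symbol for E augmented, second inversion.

Second inversion of E augmented has the fifth (B#) in the bass. As a slash chord: Eaug/B#.

Eaug/B#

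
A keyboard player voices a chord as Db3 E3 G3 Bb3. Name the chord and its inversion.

Reducing to letter names: Db, E, G, Bb. These stack in thirds as E–G–Bb–Db — an E diminished seventh chord.
Db is the seventh of E diminished seventh; seventh in the bass means third inversion (figured bass 4/2).

E diminished seventh, third inversion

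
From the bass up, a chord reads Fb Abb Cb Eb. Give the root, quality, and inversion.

The pitch classes Fb, Abb, Cb, Eb arrange in thirds as Fb–Abb–Cb–Eb: an Fb minor-major seventh chord.
Fb is the root of Fb minor-major seventh; root in the bass means root position (figured bass 7).

Fb minor-major seventh, root position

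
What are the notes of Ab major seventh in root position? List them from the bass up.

Ab, C, Eb, G

Ab major seventh is Ab–C–Eb–G. Root position puts the root (Ab) in the bass, with the remaining tones above: Ab, C, Eb, G.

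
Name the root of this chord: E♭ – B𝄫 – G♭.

Eb, Bbb, Gb are the tones of an Eb diminished triad (Eb–Gb–Bbb), making Eb the root.

Eb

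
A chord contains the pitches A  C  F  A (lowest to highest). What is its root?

F

Reordering A, C, F into stacked thirds gives F–A–C; the bottom of that stack, F, is the root.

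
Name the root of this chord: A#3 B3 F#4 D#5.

Reordering A#, B, F#, D# into stacked thirds gives B–D#–F#–A#; the bottom of that stack, B, is the root.

B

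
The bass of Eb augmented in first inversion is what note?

G

In first inversion the third is lowest. For Eb augmented (Eb–G–B) that is G.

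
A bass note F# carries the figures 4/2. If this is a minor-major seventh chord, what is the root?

G

The figures 4/2 mean the seventh of the chord is in the bass. If F# is the seventh of a minor-major seventh chord, the root is G (chord tones G–Bb–D–F#).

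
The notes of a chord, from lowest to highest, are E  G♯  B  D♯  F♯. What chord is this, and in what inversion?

The distinct note names are E, G#, B, D#, F#. Stacked in thirds they read E–G#–B–D#–F#, which is a major ninth chord on E.
With the root (E) in the bass, the chord is in root position.

E major ninth, root position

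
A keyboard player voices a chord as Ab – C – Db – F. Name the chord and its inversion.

Db major seventh, second inversion

The distinct note names are Ab, C, Db, F. Stacked in thirds they read Db–F–Ab–C, which is a major seventh chord on Db.
Ab is the fifth of Db major seventh; fifth in the bass means second inversion (figured bass 4/3).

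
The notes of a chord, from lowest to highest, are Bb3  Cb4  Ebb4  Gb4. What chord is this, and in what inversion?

Cb minor-major seventh, third inversion

Reducing to letter names: Bb, Cb, Ebb, Gb. These stack in thirds as Cb–Ebb–Gb–Bb — a Cb minor-major seventh chord.
The lowest note is Bb, the seventh of the chord, so this is third inversion (figured bass 4/2).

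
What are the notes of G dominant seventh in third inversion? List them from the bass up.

The chord tones are G–B–D–F. With the seventh (F) lowest for third inversion: F, G, B, D.

F, G, B, D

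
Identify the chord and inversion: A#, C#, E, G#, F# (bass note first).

F# dominant ninth, first inversion

Reducing to letter names: A#, C#, E, G#, F#. These stack in thirds as F#–A#–C#–E–G# — an F# dominant ninth chord.
The lowest note is A#, the third of the chord, so this is first inversion.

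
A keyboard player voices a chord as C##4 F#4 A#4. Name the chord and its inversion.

The pitch classes C##, F#, A# arrange in thirds as F#–A#–C##: an F# augmented triad.
With the fifth (C##) in the bass, the chord is in second inversion (figured bass 6/4).

F# augmented, second inversion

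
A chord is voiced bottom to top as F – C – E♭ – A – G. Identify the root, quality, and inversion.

The pitch classes F, C, Eb, A, G arrange in thirds as F–A–C–Eb–G: an F dominant ninth chord.
With the root (F) in the bass, the chord is in root position.

F dominant ninth, root position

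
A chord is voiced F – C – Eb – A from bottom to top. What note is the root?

The distinct letter names are F, C, Eb, A. Arranged as a stack of thirds they read F–A–C–Eb, so F is the root (an F dominant seventh chord).

F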